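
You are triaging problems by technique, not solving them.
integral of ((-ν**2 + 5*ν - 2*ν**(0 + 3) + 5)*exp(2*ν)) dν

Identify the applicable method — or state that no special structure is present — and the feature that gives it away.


Verdict: integration by parts — differentiate (-ν**2 + 5*ν - 2*ν**(0 + 3) + 5), integrate exp(2*ν): each pass lowers the polynomial degree, so parts terminates.


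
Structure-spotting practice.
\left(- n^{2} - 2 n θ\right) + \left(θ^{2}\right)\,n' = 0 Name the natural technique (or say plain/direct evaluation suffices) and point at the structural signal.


Verdict: the homogeneous substitution — solved for the derivative, the right side is unchanged under scaling θ and n together — it depends only on the ratio n/θ, so substitute a single ratio variable. A Bernoulli rewrite works here as the equation stands — the homogeneous substitution is the more immediate reading.


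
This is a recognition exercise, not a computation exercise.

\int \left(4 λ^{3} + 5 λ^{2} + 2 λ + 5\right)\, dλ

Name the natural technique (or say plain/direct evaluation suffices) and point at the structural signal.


Technique: no special technique — the integrand is a sum of constant multiples of powers of λ — integrate term by term.


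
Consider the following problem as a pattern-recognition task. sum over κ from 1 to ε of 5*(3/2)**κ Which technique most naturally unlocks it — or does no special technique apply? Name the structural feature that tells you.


Best approach: the geometric series formula — each summand is the previous one scaled by 3/2; that constant multiplier is itself the geometric structure.


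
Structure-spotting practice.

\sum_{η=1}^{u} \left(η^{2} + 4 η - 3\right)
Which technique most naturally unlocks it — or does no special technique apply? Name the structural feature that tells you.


Diagnosis: no special technique — Faulhaber territory: sum each constant-multiple power of η with its closed-form formula, no trick required.


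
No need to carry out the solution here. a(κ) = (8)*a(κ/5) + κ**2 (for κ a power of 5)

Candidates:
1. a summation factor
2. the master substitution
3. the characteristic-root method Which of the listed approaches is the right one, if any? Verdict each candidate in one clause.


Best approach: the master substitution — the argument shrinks by the factor 5, so measure the index on a logarithmic scale and the recursion becomes a shift.
- a summation factor: a divided-index call is outside the fixed-shift first-order family a summation factor normalizes.
- the master substitution: yes, a natural case for it.
- the characteristic-root method — a divided-index call is not the fixed-shift linear shape that characteristic roots solve.


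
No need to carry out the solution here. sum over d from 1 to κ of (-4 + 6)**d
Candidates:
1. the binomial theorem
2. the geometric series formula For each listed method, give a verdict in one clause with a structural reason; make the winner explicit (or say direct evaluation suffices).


Technique: the geometric series formula — consecutive terms stand in a fixed index-free ratio — the geometric sum formula closes it.
- the binomial theorem: no binomial coefficients pair with matched powers.
- the geometric series formula: applicable, and directly so.


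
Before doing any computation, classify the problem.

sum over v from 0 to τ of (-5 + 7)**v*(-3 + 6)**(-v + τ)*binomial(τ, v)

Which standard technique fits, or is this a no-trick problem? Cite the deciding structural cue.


Best approach: the binomial theorem — binomial(τ, v) weighting matched powers of (-5 + 7) and (-3 + 6) is the expanded form of ((-5 + 7) + (-3 + 6))^τ — fold it back up.


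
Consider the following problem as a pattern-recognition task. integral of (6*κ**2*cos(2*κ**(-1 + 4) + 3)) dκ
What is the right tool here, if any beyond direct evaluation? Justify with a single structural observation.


Diagnosis: u-substitution — 6*κ**2 matches the derivative of (2*κ**(-1 + 4) + 3) up to a constant; with u = (2*κ**(-1 + 4) + 3) the whole integrand folds into a function of u alone.


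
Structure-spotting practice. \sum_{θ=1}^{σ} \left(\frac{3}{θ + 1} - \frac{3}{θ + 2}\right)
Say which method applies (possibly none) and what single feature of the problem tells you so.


Method: telescoping — write out three consecutive terms and watch the interior cancel: the advanced copy one term subtracts reappears as the very next term's leading piece, pair after pair.


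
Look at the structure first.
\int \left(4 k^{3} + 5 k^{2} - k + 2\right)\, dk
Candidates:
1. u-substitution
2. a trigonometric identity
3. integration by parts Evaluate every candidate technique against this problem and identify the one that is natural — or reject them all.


Verdict: no special technique — nothing composite, nothing rational, nothing trigonometric — each constant-multiple power of k integrates by the power rule alone.
- u-substitution: no substitution does more than relabel what direct integration already handles.
- a trigonometric identity: there is no trigonometric structure at all — the integrand carries no sine or cosine to rewrite.
- integration by parts: parts would only shuffle a directly integrable integrand.


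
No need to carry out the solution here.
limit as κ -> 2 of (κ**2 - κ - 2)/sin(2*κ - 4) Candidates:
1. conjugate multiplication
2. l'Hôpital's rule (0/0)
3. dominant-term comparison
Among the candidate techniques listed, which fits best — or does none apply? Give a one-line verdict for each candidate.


Technique: l'Hôpital's rule (0/0) — plug in 2: top and bottom both hit zero, so differentiate each and retry. The standard small-argument limits would also carry it; the rule is the systematic route.
- conjugate multiplication — multiplying by a conjugate would not remove any indeterminacy here.
- l'Hôpital's rule (0/0): applies; the problem has the shape this method handles.
- dominant-term comparison: this is not a rational comparison of growth rates at infinity.


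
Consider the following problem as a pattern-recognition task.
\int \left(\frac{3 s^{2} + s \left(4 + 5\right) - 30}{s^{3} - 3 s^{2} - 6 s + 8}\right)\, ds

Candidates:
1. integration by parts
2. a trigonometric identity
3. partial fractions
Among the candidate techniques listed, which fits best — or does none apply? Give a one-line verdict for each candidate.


Method: partial fractions — s^{3} - 3 s^{2} - 6 s + 8 splits into linear pieces, so the quotient is a sum of simple fractions — decompose before integrating.
- integration by parts — the nonconstant-polynomial-times-standard-kernel pattern (an exp, sine, cosine, or logarithm partner) is absent.
- a trigonometric identity — no sine or cosine appears, so there is nothing for a trigonometric identity to act on.
- partial fractions — yes — fits the structure here.


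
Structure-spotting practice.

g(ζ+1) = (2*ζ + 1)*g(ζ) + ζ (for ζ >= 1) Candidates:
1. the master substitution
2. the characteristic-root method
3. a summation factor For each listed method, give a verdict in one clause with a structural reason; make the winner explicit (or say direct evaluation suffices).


Technique: a summation factor — it is first-order linear but the coefficient 2*ζ + 1 depends on the index, so multiply through by a summation factor to telescope it.
- the master substitution: the recursive argument is a shift of the index, not a fixed fraction of it.
- the characteristic-root method — the coefficients change with the index, which the root method cannot absorb.
- a summation factor — a fit — the right tool for this form.


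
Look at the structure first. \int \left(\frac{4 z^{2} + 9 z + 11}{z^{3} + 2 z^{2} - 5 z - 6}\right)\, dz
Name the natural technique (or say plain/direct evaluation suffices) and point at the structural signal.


Diagnosis: partial fractions — each factor of z^{3} + 2 z^{2} - 5 z - 6 owns one elementary piece of the integrand — separate them and integrate piecewise.


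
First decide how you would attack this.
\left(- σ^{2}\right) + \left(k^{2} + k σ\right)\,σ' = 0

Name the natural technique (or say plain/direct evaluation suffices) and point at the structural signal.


Technique: the homogeneous substitution — the slope's numerator and denominator have matching total degree, so it depends only on σ/k and the ratio substitution collapses it. A Bernoulli-style rewrite — possibly after exchanging which variable is treated as dependent — would work as well; the homogeneous substitution is the more immediate reading here.


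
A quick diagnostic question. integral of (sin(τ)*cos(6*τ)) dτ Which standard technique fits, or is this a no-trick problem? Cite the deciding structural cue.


Technique: a trigonometric identity — the product sin(τ)*cos(6*τ) converts to a sum of single-frequency sinusoids via the product-to-sum identity.


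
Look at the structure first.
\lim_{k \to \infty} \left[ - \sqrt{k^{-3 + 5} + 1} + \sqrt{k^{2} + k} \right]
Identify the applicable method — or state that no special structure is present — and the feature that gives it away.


Best approach: conjugate multiplication — \sqrt{k^{2} + k} and \sqrt{k^{-3 + 5} + 1} both blow up, but their difference is tame once the conjugate rationalizes it.


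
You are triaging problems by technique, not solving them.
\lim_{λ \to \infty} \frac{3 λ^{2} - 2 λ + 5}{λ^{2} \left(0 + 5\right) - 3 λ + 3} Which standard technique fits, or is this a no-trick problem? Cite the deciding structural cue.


Best approach: dominant-term comparison — at large λ only the top-degree terms survive; compare the leading terms and the limit falls out. l'Hôpital's at-infinity variant applies to the expression viewed as a single quotient; the leading-term comparison is the direct route.


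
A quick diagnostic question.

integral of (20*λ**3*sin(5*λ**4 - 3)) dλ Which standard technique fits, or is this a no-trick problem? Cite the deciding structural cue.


Best approach: u-substitution — structure check: outer function, inner expression 5*λ**4 - 3, inner derivative as a factor — the classic u = 5*λ**4 - 3 pattern.


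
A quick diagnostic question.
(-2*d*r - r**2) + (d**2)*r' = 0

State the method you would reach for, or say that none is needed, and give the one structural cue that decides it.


Diagnosis: the homogeneous substitution — solved for the derivative, the right side is unchanged under scaling d and r together — it depends only on the ratio r/d, so substitute a single ratio variable. A Bernoulli rewrite works here as the equation stands — the homogeneous substitution is the more immediate reading.


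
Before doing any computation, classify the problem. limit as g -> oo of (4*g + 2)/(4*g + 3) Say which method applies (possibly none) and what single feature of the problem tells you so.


Best approach: dominant-term comparison — at large g only the top-degree terms survive; compare the leading terms and the limit falls out. Viewed as a single quotient this is an ∞/∞ form — an at-infinity application of l'Hôpital's rule would also resolve it; comparing leading growth reads the answer without differentiating.


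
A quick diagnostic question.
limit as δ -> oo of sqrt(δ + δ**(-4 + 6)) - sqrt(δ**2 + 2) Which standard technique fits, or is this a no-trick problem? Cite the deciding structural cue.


Diagnosis: conjugate multiplication — neither sqrt(δ + δ**(-4 + 6)) nor sqrt(δ**2 + 2) converges alone, so rewrite their difference as a conjugate-rationalized quotient first.


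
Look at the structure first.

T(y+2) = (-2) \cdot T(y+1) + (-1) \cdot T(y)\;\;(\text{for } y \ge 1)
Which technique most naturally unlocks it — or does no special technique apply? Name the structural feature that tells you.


Best approach: the characteristic-root method — constant coefficients and linearity mean the ansatz r^y reduces it to solving the characteristic polynomial.


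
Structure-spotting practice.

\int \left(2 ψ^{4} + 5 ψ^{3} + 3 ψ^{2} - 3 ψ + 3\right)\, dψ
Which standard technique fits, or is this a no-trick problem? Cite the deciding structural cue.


Diagnosis: no special technique — scan for structure and find none: constant multiples of powers of ψ, integrate directly.


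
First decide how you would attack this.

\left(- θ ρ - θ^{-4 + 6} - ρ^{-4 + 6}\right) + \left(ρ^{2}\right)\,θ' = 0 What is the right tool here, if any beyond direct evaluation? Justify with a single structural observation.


Verdict: the homogeneous substitution — the slope's numerator and denominator share total degree; set v = θ/ρ and the equation drops to separable form.


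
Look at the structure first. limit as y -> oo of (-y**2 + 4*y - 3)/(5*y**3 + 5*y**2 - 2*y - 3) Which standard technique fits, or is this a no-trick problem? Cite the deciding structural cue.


Verdict: dominant-term comparison — as y grows, only the highest-degree terms matter — compare leading terms and read the limit off. Viewed as a single quotient this is an ∞/∞ form — an at-infinity application of l'Hôpital's rule would also resolve it; comparing leading growth reads the answer without differentiating.


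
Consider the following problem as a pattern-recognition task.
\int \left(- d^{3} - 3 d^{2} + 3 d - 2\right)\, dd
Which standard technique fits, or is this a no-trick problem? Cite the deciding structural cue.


Best approach: no special technique — the integrand is a sum of constant multiples of powers of d — integrate term by term.


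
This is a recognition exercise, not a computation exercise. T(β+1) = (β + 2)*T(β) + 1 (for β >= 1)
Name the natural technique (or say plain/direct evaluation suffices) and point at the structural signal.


Best approach: a summation factor — an index-dependent multiplier β + 2 rules out characteristic roots; a summation factor converts it to a pure difference.


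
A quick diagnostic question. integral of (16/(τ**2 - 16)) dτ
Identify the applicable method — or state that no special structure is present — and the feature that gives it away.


Best approach: partial fractions — rational integrand, reducible denominator τ**2 - 16: decompose first, integrate second.


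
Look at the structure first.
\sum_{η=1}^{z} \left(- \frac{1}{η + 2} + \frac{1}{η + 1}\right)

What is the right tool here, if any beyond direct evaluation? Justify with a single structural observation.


Diagnosis: telescoping — the summand is built as \frac{1}{η + 1} minus its own successor — adjacent terms annihilate down the line.


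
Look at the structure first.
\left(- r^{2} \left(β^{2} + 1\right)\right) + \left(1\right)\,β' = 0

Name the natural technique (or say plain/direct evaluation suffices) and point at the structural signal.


Diagnosis: separation of variables — the slope splits multiplicatively: r^{2} carrying all r-dependence times β^{2} + 1 carrying all β-dependence — separate and integrate.


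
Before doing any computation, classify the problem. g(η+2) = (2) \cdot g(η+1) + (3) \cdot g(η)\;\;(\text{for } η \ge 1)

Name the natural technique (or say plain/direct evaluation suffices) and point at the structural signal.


Verdict: the characteristic-root method — try a geometric ansatz r^η: constant coefficients turn the recurrence into one polynomial equation in r.


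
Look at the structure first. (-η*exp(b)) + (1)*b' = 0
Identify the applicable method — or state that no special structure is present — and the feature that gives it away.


Diagnosis: separation of variables — a product of single-variable factors, η and exp(b) — the textbook separable form.


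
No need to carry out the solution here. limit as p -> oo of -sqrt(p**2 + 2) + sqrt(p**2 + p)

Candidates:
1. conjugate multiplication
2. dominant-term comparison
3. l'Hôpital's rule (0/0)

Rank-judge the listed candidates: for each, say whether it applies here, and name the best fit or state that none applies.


Verdict: conjugate multiplication — neither sqrt(p**2 + p) nor sqrt(p**2 + 2) converges alone, so rewrite their difference as a conjugate-rationalized quotient first.
- conjugate multiplication — applicable, and directly so.
- dominant-term comparison: no dominant-degree comparison decides it.
- l'Hôpital's rule (0/0): no quotient structure at all: the clash is ∞ minus ∞, which rationalizing converts into a tractable ratio.


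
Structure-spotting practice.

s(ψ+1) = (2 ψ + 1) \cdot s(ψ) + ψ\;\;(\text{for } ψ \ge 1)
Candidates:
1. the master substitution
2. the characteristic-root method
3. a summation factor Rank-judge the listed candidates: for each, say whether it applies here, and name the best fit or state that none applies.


Verdict: a summation factor — it is first-order linear but the coefficient 2 ψ + 1 depends on the index, so multiply through by a summation factor to telescope it.
- the master substitution: there is no divide-the-index recursive argument.
- the characteristic-root method: an index-dependent weight blocks the pure exponential ansatz.
- a summation factor: applies; the problem has the shape this method handles.


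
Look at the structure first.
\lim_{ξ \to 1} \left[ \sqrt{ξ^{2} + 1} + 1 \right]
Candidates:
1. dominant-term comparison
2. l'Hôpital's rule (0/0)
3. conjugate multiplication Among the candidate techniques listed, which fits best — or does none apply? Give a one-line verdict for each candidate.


Best approach: no special technique — no vanishing denominator and no indeterminate clash at the point — evaluation is immediate.
- dominant-term comparison — leading-power comparison does not apply to this form.
- l'Hôpital's rule (0/0): substituting the point produces a determinate value, not a 0 over 0 clash.
- conjugate multiplication — the conjugate move applies to radical differences, which this is not.


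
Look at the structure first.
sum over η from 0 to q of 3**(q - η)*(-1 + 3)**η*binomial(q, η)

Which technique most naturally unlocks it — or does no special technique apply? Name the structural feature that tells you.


Method: the binomial theorem — binomial(q, η) weighting matched powers of (-1 + 3) and 3 is the expanded form of ((-1 + 3) + 3)^q — fold it back up.


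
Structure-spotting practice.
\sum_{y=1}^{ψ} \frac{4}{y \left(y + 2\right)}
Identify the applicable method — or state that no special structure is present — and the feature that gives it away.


Method: telescoping — after splitting \frac{4}{y \left(y + 2\right)} into partial fractions, the pieces are shifted copies of one function and cancel telescopically.


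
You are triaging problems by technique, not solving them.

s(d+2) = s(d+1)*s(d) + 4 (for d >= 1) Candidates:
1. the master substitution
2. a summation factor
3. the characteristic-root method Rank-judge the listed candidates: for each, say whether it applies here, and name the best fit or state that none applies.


Verdict: no special technique — the unknown sequence enters the update nonlinearly, so no linear method fits the recurrence as written — direct iteration remains.
- the master substitution: the recursion steps by a constant offset, so exponential reindexing is pointless.
- a summation factor — no summation factor applies — the rule is not linear in the sequence values.
- the characteristic-root method: nonlinearity rules out exponential-mode superposition from the start.


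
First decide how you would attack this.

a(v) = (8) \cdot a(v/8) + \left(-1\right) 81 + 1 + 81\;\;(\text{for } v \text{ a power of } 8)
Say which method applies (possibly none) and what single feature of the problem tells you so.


Method: the master substitution — the argument shrinks by the factor 8, so measure the index on a logarithmic scale and the recursion becomes a shift.


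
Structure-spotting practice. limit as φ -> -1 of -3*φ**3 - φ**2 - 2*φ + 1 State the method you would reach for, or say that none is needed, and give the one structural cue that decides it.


Verdict: no special technique — no zero denominators, no indeterminate clash at -1 — substitute and read off the value.


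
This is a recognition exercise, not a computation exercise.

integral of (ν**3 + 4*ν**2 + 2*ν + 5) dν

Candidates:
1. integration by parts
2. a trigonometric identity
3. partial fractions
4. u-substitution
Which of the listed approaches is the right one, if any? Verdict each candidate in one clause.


Method: no special technique — a term-by-term power-rule job in ν; no substitution or rearrangement earns its keep here.
- integration by parts: parts would only shuffle a directly integrable integrand.
- a trigonometric identity: no sine or cosine appears, so there is nothing for a trigonometric identity to act on.
- partial fractions: the expression is not a ratio of polynomials that decomposes further.
- u-substitution: any workable substitution here is cosmetic — the integrand is already in directly integrable form.


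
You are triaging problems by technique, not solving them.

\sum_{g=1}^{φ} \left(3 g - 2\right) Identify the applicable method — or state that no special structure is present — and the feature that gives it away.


Verdict: no special technique — with only polynomial terms in g present, the classical sum-of-powers identities are all you need.


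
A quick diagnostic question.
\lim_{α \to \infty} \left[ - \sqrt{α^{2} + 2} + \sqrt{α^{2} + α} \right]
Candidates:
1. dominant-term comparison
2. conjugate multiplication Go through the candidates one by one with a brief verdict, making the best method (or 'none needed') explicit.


Technique: conjugate multiplication — infinity minus infinity with a radical in play — multiply by the conjugate so the divergences of \sqrt{α^{2} + α} and \sqrt{α^{2} + 2} annihilate.
- dominant-term comparison: no dominant-degree comparison decides it.
- conjugate multiplication — applies; the problem has the shape this method handles.


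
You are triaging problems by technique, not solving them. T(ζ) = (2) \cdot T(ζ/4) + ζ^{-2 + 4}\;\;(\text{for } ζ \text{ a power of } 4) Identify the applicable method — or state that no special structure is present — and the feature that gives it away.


Best approach: the master substitution — the argument contracts 4-fold per step: reindex ζ exponentially and solve the linear recurrence in the new index.


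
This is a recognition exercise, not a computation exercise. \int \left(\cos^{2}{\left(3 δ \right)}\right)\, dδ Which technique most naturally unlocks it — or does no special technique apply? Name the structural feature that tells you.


Method: a trigonometric identity — the even trigonometric power \cos^{2}{\left(3 δ \right)} reduces by a double-angle identity before any integration is attempted.


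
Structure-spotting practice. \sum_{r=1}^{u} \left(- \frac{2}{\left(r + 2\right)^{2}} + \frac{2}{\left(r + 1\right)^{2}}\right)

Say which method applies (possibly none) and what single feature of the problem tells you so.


Method: telescoping — each term adds \frac{2}{\left(r + 1\right)^{2}} and subtracts the same expression advanced one index; that subtracted piece cancels against the next term's added copy — only the boundary terms survive.


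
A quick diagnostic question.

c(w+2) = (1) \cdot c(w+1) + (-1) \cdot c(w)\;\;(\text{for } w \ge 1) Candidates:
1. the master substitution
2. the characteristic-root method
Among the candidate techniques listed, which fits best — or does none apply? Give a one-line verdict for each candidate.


Diagnosis: the characteristic-root method — the recurrence is linear and homogeneous with constant coefficients, so the ansatz r^w turns it into a polynomial equation for r.
- the master substitution — the recursion shifts the index rather than dividing it.
- the characteristic-root method: applies; the problem has the shape this method handles.


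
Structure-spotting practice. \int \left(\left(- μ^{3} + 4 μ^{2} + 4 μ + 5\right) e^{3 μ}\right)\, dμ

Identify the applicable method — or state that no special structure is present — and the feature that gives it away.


Technique: integration by parts — differentiate - μ^{3} + 4 μ^{2} + 4 μ + 5, integrate e^{3 μ}: each pass lowers the polynomial degree, so parts terminates.


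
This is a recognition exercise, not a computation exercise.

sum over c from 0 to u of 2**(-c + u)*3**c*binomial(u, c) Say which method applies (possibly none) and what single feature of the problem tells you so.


Best approach: the binomial theorem — binomial(u, c) weighting matched powers of 3 and 2 is the expanded form of (3 + 2)^u — fold it back up.


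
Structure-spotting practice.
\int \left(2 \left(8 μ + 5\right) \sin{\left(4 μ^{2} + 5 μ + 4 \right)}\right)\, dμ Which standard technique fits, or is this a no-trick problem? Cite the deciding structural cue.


Technique: u-substitution — viewed as a product, the integrand is a composition evaluated at 4 μ^{2} + 5 μ + 4 times (a constant multiple of) that inner expression's derivative, so u = 4 μ^{2} + 5 μ + 4 makes it elementary.


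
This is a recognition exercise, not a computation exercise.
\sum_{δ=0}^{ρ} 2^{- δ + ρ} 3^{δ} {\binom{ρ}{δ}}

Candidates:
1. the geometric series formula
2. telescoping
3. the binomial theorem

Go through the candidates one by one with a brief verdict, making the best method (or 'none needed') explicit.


Best approach: the binomial theorem — binomial coefficients against complementary powers of 3 and 2: recognize the binomial expansion and resum.
- the geometric series formula — consecutive terms are not related by a fixed multiplier.
- telescoping: neither a shifted-difference shape nor integer-spaced poles are present.
- the binomial theorem: applies; the problem has the shape this method handles.


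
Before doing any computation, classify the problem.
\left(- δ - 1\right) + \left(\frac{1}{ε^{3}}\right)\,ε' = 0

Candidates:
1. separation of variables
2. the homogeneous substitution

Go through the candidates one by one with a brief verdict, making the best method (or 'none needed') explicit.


Verdict: separation of variables — all dependence on the two variables factors apart, the defining separable shape.
- separation of variables — applies; the problem has the shape this method handles.
- the homogeneous substitution — rescaling both variables together changes the slope, so no ratio substitution collapses it.


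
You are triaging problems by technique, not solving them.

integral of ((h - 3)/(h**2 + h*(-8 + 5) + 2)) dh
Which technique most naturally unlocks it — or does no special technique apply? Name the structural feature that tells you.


Best approach: partial fractions — rational integrand, reducible denominator (h**2 + h*(-8 + 5) + 2): decompose first, integrate second.


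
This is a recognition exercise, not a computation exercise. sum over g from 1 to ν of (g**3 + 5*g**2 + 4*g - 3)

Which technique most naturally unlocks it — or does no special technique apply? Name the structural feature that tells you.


Technique: no special technique — with only polynomial terms in g present, the classical sum-of-powers identities are all you need.


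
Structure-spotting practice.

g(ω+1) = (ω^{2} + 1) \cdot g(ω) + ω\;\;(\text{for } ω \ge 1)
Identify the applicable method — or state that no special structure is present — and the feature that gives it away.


Verdict: a summation factor — the coefficient ω^{2} + 1 drifts with the index, so no fixed root exists; normalizing by the cumulative product telescopes it.


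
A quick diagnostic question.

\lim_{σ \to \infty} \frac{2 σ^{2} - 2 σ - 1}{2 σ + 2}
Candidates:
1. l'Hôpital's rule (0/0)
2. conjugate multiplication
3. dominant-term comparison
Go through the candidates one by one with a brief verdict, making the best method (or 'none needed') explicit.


Diagnosis: dominant-term comparison — as σ grows, only the highest-degree terms matter — compare leading terms and read the limit off.
- l'Hôpital's rule (0/0): viewed as a single quotient this runs to ∞/∞, not the 0/0 clash this candidate addresses; an at-infinity variant of the rule would resolve it, but comparing leading growth reads the answer without differentiating.
- conjugate multiplication: rationalization has no target — no divergent radical difference appears.
- dominant-term comparison: a fit — the right tool for this form.


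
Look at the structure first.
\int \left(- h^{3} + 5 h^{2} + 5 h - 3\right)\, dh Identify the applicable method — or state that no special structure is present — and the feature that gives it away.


Technique: no special technique — nothing composite, nothing rational, nothing trigonometric — each constant-multiple power of h integrates by the power rule alone.


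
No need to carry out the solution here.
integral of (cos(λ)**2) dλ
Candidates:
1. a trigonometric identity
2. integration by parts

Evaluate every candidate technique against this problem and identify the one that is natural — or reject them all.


Technique: a trigonometric identity — an even power like cos(λ)**2 flattens under the half-angle identity into first-degree cosines you can integrate directly.
- a trigonometric identity — a fit — the right tool for this form.
- integration by parts: not the fit here: there is no polynomial factor to ladder down — parts can still close the trigonometric product by recursion, though the identity rewrite is the direct route.


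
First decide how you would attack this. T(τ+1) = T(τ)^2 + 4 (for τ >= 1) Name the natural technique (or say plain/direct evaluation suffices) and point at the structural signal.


Verdict: no special technique — the update rule curves (it is not linear in the unknown sequence), so no superposition-based closed form attaches — iterate or study it directly.


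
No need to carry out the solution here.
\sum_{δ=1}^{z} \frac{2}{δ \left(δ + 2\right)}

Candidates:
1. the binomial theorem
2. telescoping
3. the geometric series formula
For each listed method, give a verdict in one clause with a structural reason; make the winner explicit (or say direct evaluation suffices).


Diagnosis: telescoping — split \frac{2}{δ \left(δ + 2\right)} by partial fractions and the pieces are one function at shifted arguments — interior terms cancel.
- the binomial theorem: the summand does not match any term pattern of an expanded binomial power.
- telescoping — applicable, and directly so.
- the geometric series formula — dividing successive terms gives an index-dependent quantity, not a constant.


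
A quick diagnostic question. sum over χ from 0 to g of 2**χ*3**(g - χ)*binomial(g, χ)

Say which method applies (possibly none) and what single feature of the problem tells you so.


Technique: the binomial theorem — binomial(g, χ) weighting matched powers of 2 and 3 is the expanded form of (2 + 3)^g — fold it back up.


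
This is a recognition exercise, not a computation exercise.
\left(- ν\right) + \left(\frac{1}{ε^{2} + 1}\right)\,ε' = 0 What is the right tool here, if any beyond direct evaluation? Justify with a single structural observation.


Method: separation of variables — solved for the derivative, the right side factors as ν times ε^{2} + 1 — all ν-dependence separates from all ε-dependence. One could also solve this as an exact equation; with each coefficient in its own variable, separating is the same work with fewer steps.


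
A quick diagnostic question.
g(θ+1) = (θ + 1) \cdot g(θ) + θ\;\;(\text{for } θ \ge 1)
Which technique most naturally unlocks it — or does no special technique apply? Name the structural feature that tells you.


Verdict: a summation factor — with the index-dependent coefficient θ + 1, dividing by the cumulative product turns the left side into a pure difference.


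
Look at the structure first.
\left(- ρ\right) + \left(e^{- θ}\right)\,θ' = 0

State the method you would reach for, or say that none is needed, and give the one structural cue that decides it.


Technique: separation of variables — separating collects all θ-dependence with the derivative and leaves all ρ-dependence opposite: variables separate. An exactness check succeeds on this form as well — separation and the potential function arrive at the same answer, separation more directly.


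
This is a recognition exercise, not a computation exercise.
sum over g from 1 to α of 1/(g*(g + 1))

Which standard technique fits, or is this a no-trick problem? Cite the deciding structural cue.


Diagnosis: telescoping — the denominator's roots in 1/(g*(g + 1)) sit an integer apart: decomposition produces a self-cancelling chain.


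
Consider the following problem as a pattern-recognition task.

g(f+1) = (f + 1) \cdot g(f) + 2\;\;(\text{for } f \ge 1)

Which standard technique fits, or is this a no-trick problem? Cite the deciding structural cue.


Method: a summation factor — one step of memory with a weight f + 1 that changes as the index grows — the summation-factor construction is built for this.


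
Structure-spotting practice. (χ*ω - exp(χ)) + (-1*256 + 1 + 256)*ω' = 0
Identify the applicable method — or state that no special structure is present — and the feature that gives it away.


Technique: a linear integrating factor — ω appears only to the first power with coefficient χ — the classic integrating-factor setup.


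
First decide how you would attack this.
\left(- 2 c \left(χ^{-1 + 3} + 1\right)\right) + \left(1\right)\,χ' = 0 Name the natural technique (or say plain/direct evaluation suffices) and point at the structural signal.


Technique: separation of variables — separating collects all χ-dependence with the derivative and leaves all c-dependence opposite: variables separate.


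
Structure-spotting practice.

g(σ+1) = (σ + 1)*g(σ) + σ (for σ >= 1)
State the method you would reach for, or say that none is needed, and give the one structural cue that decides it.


Verdict: a summation factor — it is first-order linear but the coefficient σ + 1 depends on the index, so multiply through by a summation factor to telescope it.


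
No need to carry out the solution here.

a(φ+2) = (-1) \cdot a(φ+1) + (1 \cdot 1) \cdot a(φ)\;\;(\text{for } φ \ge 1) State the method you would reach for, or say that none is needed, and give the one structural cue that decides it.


Method: the characteristic-root method — the recurrence treats every index alike (constant coefficients, no forcing) — precisely the regime where r^φ trials close it.


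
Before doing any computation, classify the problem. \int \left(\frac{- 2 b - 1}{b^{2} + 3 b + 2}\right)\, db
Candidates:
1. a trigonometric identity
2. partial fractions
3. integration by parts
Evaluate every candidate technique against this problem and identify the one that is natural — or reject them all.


Verdict: partial fractions — each factor of b^{2} + 3 b + 2 owns one elementary piece of the integrand — separate them and integrate piecewise.
- a trigonometric identity — no sine or cosine appears, so there is nothing for a trigonometric identity to act on.
- partial fractions — yes — fits the structure here.
- integration by parts — the nonconstant-polynomial-times-standard-kernel pattern (an exp, sine, cosine, or logarithm partner) is absent.


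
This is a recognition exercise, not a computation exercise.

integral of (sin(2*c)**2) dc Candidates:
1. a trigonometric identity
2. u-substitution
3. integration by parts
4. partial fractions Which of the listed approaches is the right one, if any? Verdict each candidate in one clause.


Verdict: a trigonometric identity — sin(2*c)**2 is an even power — the power-reduction identity rewrites it into first-degree cosines.
- a trigonometric identity: applies; the problem has the shape this method handles.
- u-substitution — no subexpression of the integrand serves as a whole-integral substitution inner — individual terms may offer their own, but none carries its derivative as a factor of the full integrand; a working change of variable would have to be constructed from outside the expression.
- integration by parts — not the fit here: there is no polynomial factor to ladder down — parts can still close the trigonometric product by recursion, though the identity rewrite is the direct route.
- partial fractions — there is no rational-function structure to decompose.


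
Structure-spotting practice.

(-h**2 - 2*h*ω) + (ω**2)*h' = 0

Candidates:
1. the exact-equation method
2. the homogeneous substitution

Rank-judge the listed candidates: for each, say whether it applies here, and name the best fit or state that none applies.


Method: the homogeneous substitution — the slope's numerator and denominator share total degree; set v = h/ω and the equation drops to separable form. A Bernoulli substitution is a fair alternative on this equation directly; the homogeneous reading takes it as given.
- the exact-equation method — the mixed partial derivatives differ, so the left side is not a total differential.
- the homogeneous substitution — a fit — the right tool for this form.


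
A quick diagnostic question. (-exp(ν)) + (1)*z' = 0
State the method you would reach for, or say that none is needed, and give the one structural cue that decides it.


Method: no special technique — the slope is a pure function of ν; integrate both sides and be done.


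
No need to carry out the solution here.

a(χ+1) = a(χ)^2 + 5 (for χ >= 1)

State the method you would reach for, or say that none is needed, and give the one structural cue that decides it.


Method: no special technique — each new value is a nonlinear function of earlier ones — scaling arguments and superposition both fail.


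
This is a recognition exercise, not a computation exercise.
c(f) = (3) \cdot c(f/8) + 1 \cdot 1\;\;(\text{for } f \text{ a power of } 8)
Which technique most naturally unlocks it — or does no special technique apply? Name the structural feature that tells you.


Best approach: the master substitution — treat m = log base 8 of f as the new clock: one recursion step advances m by one while f scales by 8.


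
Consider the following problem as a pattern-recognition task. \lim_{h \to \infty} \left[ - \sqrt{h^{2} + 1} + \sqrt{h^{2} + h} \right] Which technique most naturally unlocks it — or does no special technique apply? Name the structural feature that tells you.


Method: conjugate multiplication — two divergent pieces with a minus sign between them and a radical in the mix: rationalize \sqrt{h^{2} + h} - \sqrt{h^{2} + 1} before any limit law applies.


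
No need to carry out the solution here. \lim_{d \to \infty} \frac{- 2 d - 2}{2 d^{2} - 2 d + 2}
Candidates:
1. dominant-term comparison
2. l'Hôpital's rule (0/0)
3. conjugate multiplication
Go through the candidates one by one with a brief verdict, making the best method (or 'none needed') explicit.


Technique: dominant-term comparison — at large d only the top-degree terms survive; compare the leading terms and the limit falls out.
- dominant-term comparison: applies; the problem has the shape this method handles.
- l'Hôpital's rule (0/0): as a single quotient the expression runs to ∞/∞ at the limit point — an at-infinity form of the rule would apply, though the leading-growth comparison is the direct reading.
- conjugate multiplication — there is no infinity-minus-infinity radical difference to rationalize.


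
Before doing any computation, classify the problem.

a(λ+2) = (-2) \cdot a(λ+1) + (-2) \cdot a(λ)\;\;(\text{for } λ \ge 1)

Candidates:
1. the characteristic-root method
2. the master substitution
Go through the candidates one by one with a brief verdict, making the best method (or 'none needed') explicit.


Verdict: the characteristic-root method — try a geometric ansatz r^λ: constant coefficients turn the recurrence into one polynomial equation in r.
- the characteristic-root method — applies; the problem has the shape this method handles.
- the master substitution — no fixed divisor shrinks the index between calls.
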